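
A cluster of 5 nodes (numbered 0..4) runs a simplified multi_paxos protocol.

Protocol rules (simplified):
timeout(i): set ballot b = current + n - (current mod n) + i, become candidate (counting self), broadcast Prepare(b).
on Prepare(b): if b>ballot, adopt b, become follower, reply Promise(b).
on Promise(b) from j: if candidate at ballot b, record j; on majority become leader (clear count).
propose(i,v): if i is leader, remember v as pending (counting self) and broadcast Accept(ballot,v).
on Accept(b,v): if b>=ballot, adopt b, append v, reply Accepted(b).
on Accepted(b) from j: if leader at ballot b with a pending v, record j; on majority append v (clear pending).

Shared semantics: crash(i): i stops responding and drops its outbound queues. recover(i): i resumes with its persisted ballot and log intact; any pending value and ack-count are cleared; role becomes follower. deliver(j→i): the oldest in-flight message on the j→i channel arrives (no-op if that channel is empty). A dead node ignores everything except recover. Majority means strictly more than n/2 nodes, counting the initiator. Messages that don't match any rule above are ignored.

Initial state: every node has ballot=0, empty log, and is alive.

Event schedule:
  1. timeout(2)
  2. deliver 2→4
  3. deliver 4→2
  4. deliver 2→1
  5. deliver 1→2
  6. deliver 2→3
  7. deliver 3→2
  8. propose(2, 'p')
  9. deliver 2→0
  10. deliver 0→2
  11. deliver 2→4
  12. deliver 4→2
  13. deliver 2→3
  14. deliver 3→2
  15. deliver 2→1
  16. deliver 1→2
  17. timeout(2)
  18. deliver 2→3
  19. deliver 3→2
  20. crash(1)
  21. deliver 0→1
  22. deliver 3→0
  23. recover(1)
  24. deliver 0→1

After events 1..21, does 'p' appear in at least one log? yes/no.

yes

step 1 timeout(2): 2={cand,b=7,log=-}
step 2 deliver 2→4: 4={foll,b=7,log=-}
step 3 deliver 4→2: —
step 4 deliver 2→1: 1={foll,b=7,log=-}
step 5 deliver 1→2: 2={lead,b=7,log=-}
step 6 deliver 2→3: 3={foll,b=7,log=-}
step 7 deliver 3→2: —
step 8 propose(2,'p'): —
step 9 deliver 2→0: 0={foll,b=7,log=-}
step 10 deliver 0→2: —
step 11 deliver 2→4: 4={foll,b=7,log=p}
step 12 deliver 4→2: —
step 13 deliver 2→3: 3={foll,b=7,log=p}
step 14 deliver 3→2: 2={lead,b=7,log=p}
step 15 deliver 2→1: 1={foll,b=7,log=p}
step 16 deliver 1→2: —
step 17 timeout(2): 2={cand,b=12,log=p}
step 18 deliver 2→3: 3={foll,b=12,log=p}
step 19 deliver 3→2: —
step 20 crash(1): 1={✗foll,b=7,log=p}
step 21 deliver 0→1: —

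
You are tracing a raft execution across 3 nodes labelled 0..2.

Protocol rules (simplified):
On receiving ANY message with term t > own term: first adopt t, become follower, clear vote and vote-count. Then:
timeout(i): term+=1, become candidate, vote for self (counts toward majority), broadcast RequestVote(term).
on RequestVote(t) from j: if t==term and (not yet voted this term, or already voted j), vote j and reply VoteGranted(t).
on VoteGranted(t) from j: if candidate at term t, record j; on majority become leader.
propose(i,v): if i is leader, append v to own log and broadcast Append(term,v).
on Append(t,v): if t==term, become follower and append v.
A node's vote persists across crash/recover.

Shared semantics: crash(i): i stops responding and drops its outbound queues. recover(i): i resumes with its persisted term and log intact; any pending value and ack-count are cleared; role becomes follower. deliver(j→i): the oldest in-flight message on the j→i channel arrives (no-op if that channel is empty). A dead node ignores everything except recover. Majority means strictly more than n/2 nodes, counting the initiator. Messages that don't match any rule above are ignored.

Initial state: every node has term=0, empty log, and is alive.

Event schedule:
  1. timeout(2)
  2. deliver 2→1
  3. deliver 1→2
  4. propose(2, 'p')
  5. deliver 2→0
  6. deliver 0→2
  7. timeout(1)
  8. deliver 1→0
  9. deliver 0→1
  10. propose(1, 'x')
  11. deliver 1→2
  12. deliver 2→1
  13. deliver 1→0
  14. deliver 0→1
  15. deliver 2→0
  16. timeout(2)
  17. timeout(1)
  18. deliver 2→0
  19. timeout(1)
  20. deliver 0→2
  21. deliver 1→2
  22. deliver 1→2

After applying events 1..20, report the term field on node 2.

after 1 — timeout(2): n2:cand/t1/[-]
after 2 — deliver 2→1: n1:foll/t1/[-]
after 3 — deliver 1→2: n2:lead/t1/[-]
after 4 — propose(2,'p'): n2:lead/t1/[p]
after 5 — deliver 2→0: n0:foll/t1/[-]
after 6 — deliver 0→2: ·
after 7 — timeout(1): n1:cand/t2/[-]
after 8 — deliver 1→0: n0:foll/t2/[-]
after 9 — deliver 0→1: n1:lead/t2/[-]
after 10 — propose(1,'x'): n1:lead/t2/[x]
after 11 — deliver 1→2: n2:foll/t2/[p]
after 12 — deliver 2→1: ·
after 13 — deliver 1→0: n0:foll/t2/[x]
after 14 — deliver 0→1: ·
after 15 — deliver 2→0: ·
after 16 — timeout(2): n2:cand/t3/[p]
after 17 — timeout(1): n1:cand/t3/[x]
after 18 — deliver 2→0: n0:foll/t3/[x]
after 19 — timeout(1): n1:cand/t4/[x]
after 20 — deliver 0→2: n2:lead/t3/[p]

3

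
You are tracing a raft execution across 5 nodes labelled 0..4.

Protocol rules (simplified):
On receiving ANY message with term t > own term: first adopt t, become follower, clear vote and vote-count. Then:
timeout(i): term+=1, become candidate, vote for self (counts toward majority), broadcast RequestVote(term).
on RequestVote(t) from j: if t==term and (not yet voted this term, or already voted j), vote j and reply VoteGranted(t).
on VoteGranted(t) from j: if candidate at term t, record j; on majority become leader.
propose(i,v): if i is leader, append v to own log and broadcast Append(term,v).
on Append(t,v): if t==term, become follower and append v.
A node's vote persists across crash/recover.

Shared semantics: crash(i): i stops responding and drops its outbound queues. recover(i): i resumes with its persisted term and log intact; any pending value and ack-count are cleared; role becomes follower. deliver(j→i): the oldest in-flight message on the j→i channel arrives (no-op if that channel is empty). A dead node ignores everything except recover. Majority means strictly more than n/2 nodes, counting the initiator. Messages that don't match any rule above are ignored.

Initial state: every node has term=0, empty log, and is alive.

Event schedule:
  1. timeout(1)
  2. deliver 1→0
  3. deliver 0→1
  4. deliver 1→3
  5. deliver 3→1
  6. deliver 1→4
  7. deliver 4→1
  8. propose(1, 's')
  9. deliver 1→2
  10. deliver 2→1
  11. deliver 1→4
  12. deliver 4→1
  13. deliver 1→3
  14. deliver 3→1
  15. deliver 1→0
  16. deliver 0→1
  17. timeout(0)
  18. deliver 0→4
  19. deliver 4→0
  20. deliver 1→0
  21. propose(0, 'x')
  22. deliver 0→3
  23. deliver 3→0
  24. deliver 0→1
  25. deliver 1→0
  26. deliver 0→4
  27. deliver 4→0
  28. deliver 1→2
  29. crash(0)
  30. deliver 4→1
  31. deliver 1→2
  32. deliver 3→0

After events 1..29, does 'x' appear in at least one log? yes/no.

e1 timeout(1): 1[cand,t=1,-]
e2 deliver 1→0: 0[foll,t=1,-]
e3 deliver 0→1: ·
e4 deliver 1→3: 3[foll,t=1,-]
e5 deliver 3→1: 1[lead,t=1,-]
e6 deliver 1→4: 4[foll,t=1,-]
e7 deliver 4→1: ·
e8 propose(1,'s'): 1[lead,t=1,s]
e9 deliver 1→2: 2[foll,t=1,-]
e10 deliver 2→1: ·
e11 deliver 1→4: 4[foll,t=1,s]
e12 deliver 4→1: ·
e13 deliver 1→3: 3[foll,t=1,s]
e14 deliver 3→1: ·
e15 deliver 1→0: 0[foll,t=1,s]
e16 deliver 0→1: ·
e17 timeout(0): 0[cand,t=2,s]
e18 deliver 0→4: 4[foll,t=2,s]
e19 deliver 4→0: ·
e20 deliver 1→0: ·
e21 propose(0,'x'): ·
e22 deliver 0→3: 3[foll,t=2,s]
e23 deliver 3→0: 0[lead,t=2,s]
e24 deliver 0→1: 1[foll,t=2,s]
e25 deliver 1→0: ·
e26 deliver 0→4: ·
e27 deliver 4→0: ·
e28 deliver 1→2: 2[foll,t=1,s]
e29 crash(0): 0[✗lead,t=2,s]

no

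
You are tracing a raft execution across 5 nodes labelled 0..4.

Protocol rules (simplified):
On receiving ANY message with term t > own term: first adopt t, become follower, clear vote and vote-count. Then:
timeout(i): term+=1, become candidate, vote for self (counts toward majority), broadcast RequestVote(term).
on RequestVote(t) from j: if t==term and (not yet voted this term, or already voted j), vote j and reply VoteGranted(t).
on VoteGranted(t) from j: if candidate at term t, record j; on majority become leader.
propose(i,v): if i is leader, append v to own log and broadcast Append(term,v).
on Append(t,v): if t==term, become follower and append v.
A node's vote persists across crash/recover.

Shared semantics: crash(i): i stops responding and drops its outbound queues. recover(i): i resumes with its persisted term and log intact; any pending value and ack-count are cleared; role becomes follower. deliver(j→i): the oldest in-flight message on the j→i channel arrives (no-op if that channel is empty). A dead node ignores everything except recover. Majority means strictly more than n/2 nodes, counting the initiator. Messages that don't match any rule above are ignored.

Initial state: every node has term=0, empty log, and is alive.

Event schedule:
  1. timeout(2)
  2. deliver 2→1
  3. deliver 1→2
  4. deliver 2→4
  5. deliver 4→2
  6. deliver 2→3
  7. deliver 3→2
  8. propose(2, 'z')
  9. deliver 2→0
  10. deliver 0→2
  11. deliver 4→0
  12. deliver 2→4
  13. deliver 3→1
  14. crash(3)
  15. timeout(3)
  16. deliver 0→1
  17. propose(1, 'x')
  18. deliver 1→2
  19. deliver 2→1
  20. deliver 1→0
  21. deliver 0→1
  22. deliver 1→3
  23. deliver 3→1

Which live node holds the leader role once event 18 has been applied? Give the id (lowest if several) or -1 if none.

e1 timeout(2): 2[cand,t=1,-]
e2 deliver 2→1: 1[foll,t=1,-]
e3 deliver 1→2: ·
e4 deliver 2→4: 4[foll,t=1,-]
e5 deliver 4→2: 2[lead,t=1,-]
e6 deliver 2→3: 3[foll,t=1,-]
e7 deliver 3→2: ·
e8 propose(2,'z'): 2[lead,t=1,z]
e9 deliver 2→0: 0[foll,t=1,-]
e10 deliver 0→2: ·
e11 deliver 4→0: ·
e12 deliver 2→4: 4[foll,t=1,z]
e13 deliver 3→1: ·
e14 crash(3): 3[✗foll,t=1,-]
e15 timeout(3): ·
e16 deliver 0→1: ·
e17 propose(1,'x'): ·
e18 deliver 1→2: ·

2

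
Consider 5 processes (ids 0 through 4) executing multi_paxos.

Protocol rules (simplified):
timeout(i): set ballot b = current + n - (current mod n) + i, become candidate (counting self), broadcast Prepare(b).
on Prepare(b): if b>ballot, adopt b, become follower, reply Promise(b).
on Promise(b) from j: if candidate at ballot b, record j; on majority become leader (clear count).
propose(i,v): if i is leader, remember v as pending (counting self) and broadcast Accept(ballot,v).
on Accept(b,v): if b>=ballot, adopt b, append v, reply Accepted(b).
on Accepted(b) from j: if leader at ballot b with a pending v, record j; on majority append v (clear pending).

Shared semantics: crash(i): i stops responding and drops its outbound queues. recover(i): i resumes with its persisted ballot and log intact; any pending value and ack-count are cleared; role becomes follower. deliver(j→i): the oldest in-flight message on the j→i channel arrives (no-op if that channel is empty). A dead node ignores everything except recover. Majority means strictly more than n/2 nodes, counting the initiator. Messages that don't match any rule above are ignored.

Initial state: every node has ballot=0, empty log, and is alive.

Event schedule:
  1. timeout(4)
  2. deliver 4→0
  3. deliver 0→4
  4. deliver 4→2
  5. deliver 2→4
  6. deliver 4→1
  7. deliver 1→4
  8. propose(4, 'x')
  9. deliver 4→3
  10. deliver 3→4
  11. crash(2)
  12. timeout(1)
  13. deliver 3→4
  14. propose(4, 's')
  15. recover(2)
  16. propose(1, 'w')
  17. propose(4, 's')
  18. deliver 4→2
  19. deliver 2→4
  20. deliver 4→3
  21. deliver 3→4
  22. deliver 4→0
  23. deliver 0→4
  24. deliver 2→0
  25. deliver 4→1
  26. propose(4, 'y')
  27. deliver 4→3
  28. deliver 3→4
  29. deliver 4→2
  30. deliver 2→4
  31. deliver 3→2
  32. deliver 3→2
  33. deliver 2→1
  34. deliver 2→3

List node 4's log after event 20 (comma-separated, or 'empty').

[1] timeout(4) → N4(cand b9 [-])
[2] deliver 4→0 → N0(foll b9 [-])
[3] deliver 0→4 → ∅
[4] deliver 4→2 → N2(foll b9 [-])
[5] deliver 2→4 → N4(lead b9 [-])
[6] deliver 4→1 → N1(foll b9 [-])
[7] deliver 1→4 → ∅
[8] propose(4,'x') → ∅
[9] deliver 4→3 → N3(foll b9 [-])
[10] deliver 3→4 → ∅
[11] crash(2) → N2(✗foll b9 [-])
[12] timeout(1) → N1(cand b11 [-])
[13] deliver 3→4 → ∅
[14] propose(4,'s') → ∅
[15] recover(2) → N2(foll b9 [-])
[16] propose(1,'w') → ∅
[17] propose(4,'s') → ∅
[18] deliver 4→2 → N2(foll b9 [x])
[19] deliver 2→4 → ∅
[20] deliver 4→3 → N3(foll b9 [x])

empty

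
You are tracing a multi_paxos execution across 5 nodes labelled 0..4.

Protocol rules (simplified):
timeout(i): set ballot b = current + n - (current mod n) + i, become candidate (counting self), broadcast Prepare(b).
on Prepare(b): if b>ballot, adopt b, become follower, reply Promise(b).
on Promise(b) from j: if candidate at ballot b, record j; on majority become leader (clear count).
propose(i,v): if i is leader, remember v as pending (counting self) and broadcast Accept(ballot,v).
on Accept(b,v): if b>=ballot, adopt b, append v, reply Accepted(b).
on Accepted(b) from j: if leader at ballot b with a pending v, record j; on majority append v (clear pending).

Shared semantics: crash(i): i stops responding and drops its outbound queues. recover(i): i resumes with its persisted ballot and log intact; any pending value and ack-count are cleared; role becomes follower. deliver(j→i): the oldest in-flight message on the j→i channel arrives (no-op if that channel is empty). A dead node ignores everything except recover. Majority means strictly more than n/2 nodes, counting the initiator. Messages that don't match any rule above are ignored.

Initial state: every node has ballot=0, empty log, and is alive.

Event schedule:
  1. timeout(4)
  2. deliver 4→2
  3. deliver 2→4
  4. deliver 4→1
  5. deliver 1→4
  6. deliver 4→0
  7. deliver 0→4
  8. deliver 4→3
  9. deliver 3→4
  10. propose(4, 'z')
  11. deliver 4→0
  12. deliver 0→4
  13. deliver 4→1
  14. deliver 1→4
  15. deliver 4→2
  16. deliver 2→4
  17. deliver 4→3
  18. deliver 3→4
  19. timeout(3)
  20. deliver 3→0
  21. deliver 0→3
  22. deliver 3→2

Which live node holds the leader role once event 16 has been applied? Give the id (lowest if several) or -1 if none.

1. timeout(4):  <4:cand b9 ->
2. deliver 4→2:  <2:foll b9 ->
3. deliver 2→4:  nop
4. deliver 4→1:  <1:foll b9 ->
5. deliver 1→4:  <4:lead b9 ->
6. deliver 4→0:  <0:foll b9 ->
7. deliver 0→4:  nop
8. deliver 4→3:  <3:foll b9 ->
9. deliver 3→4:  nop
10. propose(4,'z'):  nop
11. deliver 4→0:  <0:foll b9 z>
12. deliver 0→4:  nop
13. deliver 4→1:  <1:foll b9 z>
14. deliver 1→4:  <4:lead b9 z>
15. deliver 4→2:  <2:foll b9 z>
16. deliver 2→4:  nop

4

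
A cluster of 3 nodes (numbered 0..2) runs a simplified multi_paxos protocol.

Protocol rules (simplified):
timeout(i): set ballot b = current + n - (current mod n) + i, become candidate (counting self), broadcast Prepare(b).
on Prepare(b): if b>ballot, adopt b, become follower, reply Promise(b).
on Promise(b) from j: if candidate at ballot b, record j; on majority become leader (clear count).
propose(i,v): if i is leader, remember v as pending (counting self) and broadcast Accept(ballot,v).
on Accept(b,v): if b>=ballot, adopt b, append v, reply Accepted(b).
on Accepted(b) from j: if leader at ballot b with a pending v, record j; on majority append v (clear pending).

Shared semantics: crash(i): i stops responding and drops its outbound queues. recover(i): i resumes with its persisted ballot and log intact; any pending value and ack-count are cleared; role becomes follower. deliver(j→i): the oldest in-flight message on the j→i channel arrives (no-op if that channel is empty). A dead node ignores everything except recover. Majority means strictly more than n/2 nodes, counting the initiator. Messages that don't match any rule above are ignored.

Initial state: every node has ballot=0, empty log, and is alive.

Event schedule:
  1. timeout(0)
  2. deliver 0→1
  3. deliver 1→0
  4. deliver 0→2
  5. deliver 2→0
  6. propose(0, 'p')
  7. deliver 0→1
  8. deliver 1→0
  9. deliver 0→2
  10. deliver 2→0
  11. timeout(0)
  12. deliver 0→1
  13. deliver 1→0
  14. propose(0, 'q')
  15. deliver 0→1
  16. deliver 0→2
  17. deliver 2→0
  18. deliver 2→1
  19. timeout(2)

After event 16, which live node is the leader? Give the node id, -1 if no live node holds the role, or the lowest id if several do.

1. timeout(0):  <0:cand b3 ->
2. deliver 0→1:  <1:foll b3 ->
3. deliver 1→0:  <0:lead b3 ->
4. deliver 0→2:  <2:foll b3 ->
5. deliver 2→0:  nop
6. propose(0,'p'):  nop
7. deliver 0→1:  <1:foll b3 p>
8. deliver 1→0:  <0:lead b3 p>
9. deliver 0→2:  <2:foll b3 p>
10. deliver 2→0:  nop
11. timeout(0):  <0:cand b6 p>
12. deliver 0→1:  <1:foll b6 p>
13. deliver 1→0:  <0:lead b6 p>
14. propose(0,'q'):  nop
15. deliver 0→1:  <1:foll b6 p,q>
16. deliver 0→2:  <2:foll b6 p>

0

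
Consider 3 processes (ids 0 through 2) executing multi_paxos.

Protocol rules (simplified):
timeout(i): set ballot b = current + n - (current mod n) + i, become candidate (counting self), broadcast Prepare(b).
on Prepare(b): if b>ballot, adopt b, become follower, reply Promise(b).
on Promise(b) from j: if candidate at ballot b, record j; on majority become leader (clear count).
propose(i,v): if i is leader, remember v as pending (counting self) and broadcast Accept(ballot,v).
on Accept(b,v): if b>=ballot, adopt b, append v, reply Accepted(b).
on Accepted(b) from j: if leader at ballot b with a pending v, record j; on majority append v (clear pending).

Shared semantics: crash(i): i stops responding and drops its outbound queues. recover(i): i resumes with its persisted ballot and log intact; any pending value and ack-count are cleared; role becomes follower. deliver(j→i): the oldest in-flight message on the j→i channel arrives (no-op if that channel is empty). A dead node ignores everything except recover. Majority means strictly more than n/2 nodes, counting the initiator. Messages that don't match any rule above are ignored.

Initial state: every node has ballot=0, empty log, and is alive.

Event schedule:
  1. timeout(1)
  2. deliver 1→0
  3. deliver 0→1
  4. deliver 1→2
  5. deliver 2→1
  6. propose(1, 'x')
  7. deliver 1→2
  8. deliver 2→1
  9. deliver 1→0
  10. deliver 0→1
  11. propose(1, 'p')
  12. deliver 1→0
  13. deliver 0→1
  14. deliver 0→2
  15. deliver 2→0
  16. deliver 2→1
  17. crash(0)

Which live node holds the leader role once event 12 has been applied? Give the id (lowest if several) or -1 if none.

1

1. timeout(1):  <1:cand b4 ->
2. deliver 1→0:  <0:foll b4 ->
3. deliver 0→1:  <1:lead b4 ->
4. deliver 1→2:  <2:foll b4 ->
5. deliver 2→1:  nop
6. propose(1,'x'):  nop
7. deliver 1→2:  <2:foll b4 x>
8. deliver 2→1:  <1:lead b4 x>
9. deliver 1→0:  <0:foll b4 x>
10. deliver 0→1:  nop
11. propose(1,'p'):  nop
12. deliver 1→0:  <0:foll b4 x,p>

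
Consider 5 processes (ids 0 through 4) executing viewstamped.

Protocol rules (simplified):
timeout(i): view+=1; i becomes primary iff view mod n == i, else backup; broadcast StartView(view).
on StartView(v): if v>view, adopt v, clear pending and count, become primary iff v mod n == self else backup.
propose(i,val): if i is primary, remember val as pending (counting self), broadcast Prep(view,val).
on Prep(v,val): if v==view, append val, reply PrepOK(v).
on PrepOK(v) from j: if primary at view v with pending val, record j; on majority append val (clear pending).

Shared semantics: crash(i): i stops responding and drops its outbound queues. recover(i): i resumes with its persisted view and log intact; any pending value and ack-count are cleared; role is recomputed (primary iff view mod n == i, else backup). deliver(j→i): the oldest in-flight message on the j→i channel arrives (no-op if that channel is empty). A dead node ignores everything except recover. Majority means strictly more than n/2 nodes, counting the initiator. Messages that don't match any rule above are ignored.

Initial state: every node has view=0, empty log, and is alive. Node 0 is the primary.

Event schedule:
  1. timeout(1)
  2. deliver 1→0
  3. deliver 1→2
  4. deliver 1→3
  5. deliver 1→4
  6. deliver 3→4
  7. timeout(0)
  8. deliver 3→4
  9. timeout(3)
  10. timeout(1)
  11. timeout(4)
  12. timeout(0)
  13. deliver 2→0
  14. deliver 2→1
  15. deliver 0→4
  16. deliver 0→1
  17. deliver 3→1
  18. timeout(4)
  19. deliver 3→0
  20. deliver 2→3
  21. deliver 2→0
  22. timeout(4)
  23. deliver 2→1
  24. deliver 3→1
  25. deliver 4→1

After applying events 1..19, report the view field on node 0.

3

1. timeout(1):  <1:prim v1 ->
2. deliver 1→0:  <0:back v1 ->
3. deliver 1→2:  <2:back v1 ->
4. deliver 1→3:  <3:back v1 ->
5. deliver 1→4:  <4:back v1 ->
6. deliver 3→4:  nop
7. timeout(0):  <0:back v2 ->
8. deliver 3→4:  nop
9. timeout(3):  <3:back v2 ->
10. timeout(1):  <1:back v2 ->
11. timeout(4):  <4:back v2 ->
12. timeout(0):  <0:back v3 ->
13. deliver 2→0:  nop
14. deliver 2→1:  nop
15. deliver 0→4:  nop
16. deliver 0→1:  nop
17. deliver 3→1:  nop
18. timeout(4):  <4:back v3 ->
19. deliver 3→0:  nop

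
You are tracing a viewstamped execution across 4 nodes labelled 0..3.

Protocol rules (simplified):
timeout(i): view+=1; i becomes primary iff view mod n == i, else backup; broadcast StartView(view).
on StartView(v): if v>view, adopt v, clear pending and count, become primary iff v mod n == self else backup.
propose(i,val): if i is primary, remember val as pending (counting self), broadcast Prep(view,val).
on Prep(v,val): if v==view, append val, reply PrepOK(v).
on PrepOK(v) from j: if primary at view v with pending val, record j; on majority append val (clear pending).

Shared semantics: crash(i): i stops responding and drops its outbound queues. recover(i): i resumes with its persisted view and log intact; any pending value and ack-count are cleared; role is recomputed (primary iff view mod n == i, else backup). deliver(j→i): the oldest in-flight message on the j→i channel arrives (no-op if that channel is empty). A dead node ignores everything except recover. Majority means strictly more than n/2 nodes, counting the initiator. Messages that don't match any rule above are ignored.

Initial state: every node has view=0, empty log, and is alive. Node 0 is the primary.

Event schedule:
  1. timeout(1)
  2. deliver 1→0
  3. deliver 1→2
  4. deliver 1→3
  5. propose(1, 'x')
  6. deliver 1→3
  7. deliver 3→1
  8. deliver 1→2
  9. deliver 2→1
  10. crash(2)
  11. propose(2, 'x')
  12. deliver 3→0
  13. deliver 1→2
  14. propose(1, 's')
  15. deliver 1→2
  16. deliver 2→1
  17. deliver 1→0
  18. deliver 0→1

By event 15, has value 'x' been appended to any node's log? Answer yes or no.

yes

1. timeout(1):  <1:prim v1 ->
2. deliver 1→0:  <0:back v1 ->
3. deliver 1→2:  <2:back v1 ->
4. deliver 1→3:  <3:back v1 ->
5. propose(1,'x'):  nop
6. deliver 1→3:  <3:back v1 x>
7. deliver 3→1:  nop
8. deliver 1→2:  <2:back v1 x>
9. deliver 2→1:  <1:prim v1 x>
10. crash(2):  <2:✗back v1 x>
11. propose(2,'x'):  nop
12. deliver 3→0:  nop
13. deliver 1→2:  nop
14. propose(1,'s'):  nop
15. deliver 1→2:  nop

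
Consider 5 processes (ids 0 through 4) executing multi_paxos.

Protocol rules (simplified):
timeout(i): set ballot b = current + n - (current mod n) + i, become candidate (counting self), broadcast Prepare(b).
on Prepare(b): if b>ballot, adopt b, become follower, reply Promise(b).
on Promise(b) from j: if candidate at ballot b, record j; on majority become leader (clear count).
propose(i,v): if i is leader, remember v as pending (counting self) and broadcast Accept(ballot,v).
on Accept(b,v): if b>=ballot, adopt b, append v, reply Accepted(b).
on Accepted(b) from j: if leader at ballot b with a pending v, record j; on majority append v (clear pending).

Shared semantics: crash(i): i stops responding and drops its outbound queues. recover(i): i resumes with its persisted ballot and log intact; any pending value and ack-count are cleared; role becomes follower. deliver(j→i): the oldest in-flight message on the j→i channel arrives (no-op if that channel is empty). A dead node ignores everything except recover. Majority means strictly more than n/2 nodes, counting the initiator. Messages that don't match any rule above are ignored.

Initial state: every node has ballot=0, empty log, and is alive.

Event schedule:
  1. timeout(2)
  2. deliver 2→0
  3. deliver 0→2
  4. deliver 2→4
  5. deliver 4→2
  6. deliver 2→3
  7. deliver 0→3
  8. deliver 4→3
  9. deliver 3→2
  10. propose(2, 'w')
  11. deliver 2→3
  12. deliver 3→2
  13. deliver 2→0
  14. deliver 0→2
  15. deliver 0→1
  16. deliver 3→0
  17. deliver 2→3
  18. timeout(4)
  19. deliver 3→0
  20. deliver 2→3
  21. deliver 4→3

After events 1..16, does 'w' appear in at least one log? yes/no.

yes

e1 timeout(2): 2[cand,b=7,-]
e2 deliver 2→0: 0[foll,b=7,-]
e3 deliver 0→2: ·
e4 deliver 2→4: 4[foll,b=7,-]
e5 deliver 4→2: 2[lead,b=7,-]
e6 deliver 2→3: 3[foll,b=7,-]
e7 deliver 0→3: ·
e8 deliver 4→3: ·
e9 deliver 3→2: ·
e10 propose(2,'w'): ·
e11 deliver 2→3: 3[foll,b=7,w]
e12 deliver 3→2: ·
e13 deliver 2→0: 0[foll,b=7,w]
e14 deliver 0→2: 2[lead,b=7,w]
e15 deliver 0→1: ·
e16 deliver 3→0: ·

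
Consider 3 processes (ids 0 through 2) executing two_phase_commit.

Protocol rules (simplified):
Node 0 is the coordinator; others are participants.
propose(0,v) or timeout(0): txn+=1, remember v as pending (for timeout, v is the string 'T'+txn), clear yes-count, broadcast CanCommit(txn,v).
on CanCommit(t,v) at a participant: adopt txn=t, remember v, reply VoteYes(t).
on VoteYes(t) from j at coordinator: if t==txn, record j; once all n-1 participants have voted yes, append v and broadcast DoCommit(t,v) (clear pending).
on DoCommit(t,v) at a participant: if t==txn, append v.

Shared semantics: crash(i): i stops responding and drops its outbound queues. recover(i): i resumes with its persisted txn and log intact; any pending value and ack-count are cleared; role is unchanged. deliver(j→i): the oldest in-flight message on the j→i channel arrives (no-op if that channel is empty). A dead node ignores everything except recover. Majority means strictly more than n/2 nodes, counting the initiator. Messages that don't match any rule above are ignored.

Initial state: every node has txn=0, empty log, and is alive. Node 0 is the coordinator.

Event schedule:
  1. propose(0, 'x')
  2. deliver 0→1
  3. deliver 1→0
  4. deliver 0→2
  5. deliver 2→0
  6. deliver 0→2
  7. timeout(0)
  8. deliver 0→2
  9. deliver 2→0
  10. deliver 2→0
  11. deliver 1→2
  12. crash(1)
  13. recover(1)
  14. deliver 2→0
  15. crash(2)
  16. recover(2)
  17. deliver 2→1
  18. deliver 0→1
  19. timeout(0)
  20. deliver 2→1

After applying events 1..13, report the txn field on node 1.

1

after 1 — propose(0,'x'): n0:coor/t1/[-]
after 2 — deliver 0→1: n1:part/t1/[-]
after 3 — deliver 1→0: ·
after 4 — deliver 0→2: n2:part/t1/[-]
after 5 — deliver 2→0: n0:coor/t1/[x]
after 6 — deliver 0→2: n2:part/t1/[x]
after 7 — timeout(0): n0:coor/t2/[x]
after 8 — deliver 0→2: n2:part/t2/[x]
after 9 — deliver 2→0: ·
after 10 — deliver 2→0: ·
after 11 — deliver 1→2: ·
after 12 — crash(1): n1:✗part/t1/[-]
after 13 — recover(1): n1:part/t1/[-]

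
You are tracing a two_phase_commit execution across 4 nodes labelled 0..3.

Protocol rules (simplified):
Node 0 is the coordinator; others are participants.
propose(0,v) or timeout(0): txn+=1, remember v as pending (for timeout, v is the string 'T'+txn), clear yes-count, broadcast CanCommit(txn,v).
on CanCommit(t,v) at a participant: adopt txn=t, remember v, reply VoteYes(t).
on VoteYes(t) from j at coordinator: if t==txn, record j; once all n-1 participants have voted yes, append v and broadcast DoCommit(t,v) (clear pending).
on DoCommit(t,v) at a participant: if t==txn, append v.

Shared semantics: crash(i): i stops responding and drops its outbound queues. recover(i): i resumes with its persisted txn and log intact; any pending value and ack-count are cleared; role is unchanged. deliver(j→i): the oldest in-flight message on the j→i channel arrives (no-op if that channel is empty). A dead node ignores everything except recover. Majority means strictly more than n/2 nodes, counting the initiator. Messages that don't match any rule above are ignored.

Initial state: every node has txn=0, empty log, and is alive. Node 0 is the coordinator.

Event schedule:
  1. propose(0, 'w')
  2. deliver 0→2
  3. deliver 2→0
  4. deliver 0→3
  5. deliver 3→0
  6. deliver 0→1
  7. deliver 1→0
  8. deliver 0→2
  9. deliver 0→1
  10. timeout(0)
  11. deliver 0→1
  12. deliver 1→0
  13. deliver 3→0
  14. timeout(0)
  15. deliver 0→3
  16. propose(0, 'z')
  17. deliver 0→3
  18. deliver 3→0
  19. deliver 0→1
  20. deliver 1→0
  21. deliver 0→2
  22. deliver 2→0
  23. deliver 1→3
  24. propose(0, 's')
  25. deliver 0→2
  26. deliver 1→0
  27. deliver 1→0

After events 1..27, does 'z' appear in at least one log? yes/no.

no

after 1 — propose(0,'w'): n0:coor/t1/[-]
after 2 — deliver 0→2: n2:part/t1/[-]
after 3 — deliver 2→0: ·
after 4 — deliver 0→3: n3:part/t1/[-]
after 5 — deliver 3→0: ·
after 6 — deliver 0→1: n1:part/t1/[-]
after 7 — deliver 1→0: n0:coor/t1/[w]
after 8 — deliver 0→2: n2:part/t1/[w]
after 9 — deliver 0→1: n1:part/t1/[w]
after 10 — timeout(0): n0:coor/t2/[w]
after 11 — deliver 0→1: n1:part/t2/[w]
after 12 — deliver 1→0: ·
after 13 — deliver 3→0: ·
after 14 — timeout(0): n0:coor/t3/[w]
after 15 — deliver 0→3: n3:part/t1/[w]
after 16 — propose(0,'z'): n0:coor/t4/[w]
after 17 — deliver 0→3: n3:part/t2/[w]
after 18 — deliver 3→0: ·
after 19 — deliver 0→1: n1:part/t3/[w]
after 20 — deliver 1→0: ·
after 21 — deliver 0→2: n2:part/t2/[w]
after 22 — deliver 2→0: ·
after 23 — deliver 1→3: ·
after 24 — propose(0,'s'): n0:coor/t5/[w]
after 25 — deliver 0→2: n2:part/t3/[w]
after 26 — deliver 1→0: ·
after 27 — deliver 1→0: ·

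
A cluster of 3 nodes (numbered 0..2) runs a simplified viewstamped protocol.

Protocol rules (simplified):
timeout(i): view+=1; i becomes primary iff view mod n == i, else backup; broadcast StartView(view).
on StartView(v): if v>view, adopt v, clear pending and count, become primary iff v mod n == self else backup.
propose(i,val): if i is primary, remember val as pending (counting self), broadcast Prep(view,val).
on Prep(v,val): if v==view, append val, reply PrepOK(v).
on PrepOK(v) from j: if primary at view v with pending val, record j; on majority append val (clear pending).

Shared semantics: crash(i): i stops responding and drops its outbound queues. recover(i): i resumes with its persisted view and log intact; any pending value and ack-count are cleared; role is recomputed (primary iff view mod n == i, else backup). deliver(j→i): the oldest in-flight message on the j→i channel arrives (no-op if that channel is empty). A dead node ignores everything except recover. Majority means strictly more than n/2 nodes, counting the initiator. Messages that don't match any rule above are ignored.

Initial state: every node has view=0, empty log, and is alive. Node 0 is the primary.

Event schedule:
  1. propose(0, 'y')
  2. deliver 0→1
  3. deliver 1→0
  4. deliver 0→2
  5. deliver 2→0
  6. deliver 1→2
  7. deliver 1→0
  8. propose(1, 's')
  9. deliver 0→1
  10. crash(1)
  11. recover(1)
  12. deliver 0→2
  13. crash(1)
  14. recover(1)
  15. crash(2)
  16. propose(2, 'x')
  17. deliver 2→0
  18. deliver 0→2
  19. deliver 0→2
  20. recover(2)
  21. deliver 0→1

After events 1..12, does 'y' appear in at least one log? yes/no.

after 1 — propose(0,'y'): ·
after 2 — deliver 0→1: n1:back/v0/[y]
after 3 — deliver 1→0: n0:prim/v0/[y]
after 4 — deliver 0→2: n2:back/v0/[y]
after 5 — deliver 2→0: ·
after 6 — deliver 1→2: ·
after 7 — deliver 1→0: ·
after 8 — propose(1,'s'): ·
after 9 — deliver 0→1: ·
after 10 — crash(1): n1:✗back/v0/[y]
after 11 — recover(1): n1:back/v0/[y]
after 12 — deliver 0→2: ·

yes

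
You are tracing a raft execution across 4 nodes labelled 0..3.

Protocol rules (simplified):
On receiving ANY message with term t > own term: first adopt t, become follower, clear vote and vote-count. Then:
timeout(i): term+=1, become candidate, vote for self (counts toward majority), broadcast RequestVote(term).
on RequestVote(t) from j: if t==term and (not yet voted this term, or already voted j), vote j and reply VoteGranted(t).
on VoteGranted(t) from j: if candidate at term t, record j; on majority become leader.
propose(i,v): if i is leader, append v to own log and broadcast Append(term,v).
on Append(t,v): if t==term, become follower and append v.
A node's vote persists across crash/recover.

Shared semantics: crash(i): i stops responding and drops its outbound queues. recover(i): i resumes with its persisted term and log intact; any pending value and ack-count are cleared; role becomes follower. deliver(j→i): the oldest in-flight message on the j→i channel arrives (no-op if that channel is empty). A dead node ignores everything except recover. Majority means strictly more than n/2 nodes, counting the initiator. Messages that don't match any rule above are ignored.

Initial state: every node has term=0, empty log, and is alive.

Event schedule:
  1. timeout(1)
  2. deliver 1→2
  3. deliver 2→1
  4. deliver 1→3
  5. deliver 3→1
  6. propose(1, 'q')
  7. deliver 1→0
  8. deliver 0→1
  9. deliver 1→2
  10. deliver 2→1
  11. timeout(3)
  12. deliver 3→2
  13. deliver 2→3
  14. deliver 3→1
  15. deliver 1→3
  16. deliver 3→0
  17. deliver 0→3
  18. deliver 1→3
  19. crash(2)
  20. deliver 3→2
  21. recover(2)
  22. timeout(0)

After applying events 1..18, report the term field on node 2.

2

e1 timeout(1): 1[cand,t=1,-]
e2 deliver 1→2: 2[foll,t=1,-]
e3 deliver 2→1: ·
e4 deliver 1→3: 3[foll,t=1,-]
e5 deliver 3→1: 1[lead,t=1,-]
e6 propose(1,'q'): 1[lead,t=1,q]
e7 deliver 1→0: 0[foll,t=1,-]
e8 deliver 0→1: ·
e9 deliver 1→2: 2[foll,t=1,q]
e10 deliver 2→1: ·
e11 timeout(3): 3[cand,t=2,-]
e12 deliver 3→2: 2[foll,t=2,q]
e13 deliver 2→3: ·
e14 deliver 3→1: 1[foll,t=2,q]
e15 deliver 1→3: ·
e16 deliver 3→0: 0[foll,t=2,-]
e17 deliver 0→3: 3[lead,t=2,-]
e18 deliver 1→3: ·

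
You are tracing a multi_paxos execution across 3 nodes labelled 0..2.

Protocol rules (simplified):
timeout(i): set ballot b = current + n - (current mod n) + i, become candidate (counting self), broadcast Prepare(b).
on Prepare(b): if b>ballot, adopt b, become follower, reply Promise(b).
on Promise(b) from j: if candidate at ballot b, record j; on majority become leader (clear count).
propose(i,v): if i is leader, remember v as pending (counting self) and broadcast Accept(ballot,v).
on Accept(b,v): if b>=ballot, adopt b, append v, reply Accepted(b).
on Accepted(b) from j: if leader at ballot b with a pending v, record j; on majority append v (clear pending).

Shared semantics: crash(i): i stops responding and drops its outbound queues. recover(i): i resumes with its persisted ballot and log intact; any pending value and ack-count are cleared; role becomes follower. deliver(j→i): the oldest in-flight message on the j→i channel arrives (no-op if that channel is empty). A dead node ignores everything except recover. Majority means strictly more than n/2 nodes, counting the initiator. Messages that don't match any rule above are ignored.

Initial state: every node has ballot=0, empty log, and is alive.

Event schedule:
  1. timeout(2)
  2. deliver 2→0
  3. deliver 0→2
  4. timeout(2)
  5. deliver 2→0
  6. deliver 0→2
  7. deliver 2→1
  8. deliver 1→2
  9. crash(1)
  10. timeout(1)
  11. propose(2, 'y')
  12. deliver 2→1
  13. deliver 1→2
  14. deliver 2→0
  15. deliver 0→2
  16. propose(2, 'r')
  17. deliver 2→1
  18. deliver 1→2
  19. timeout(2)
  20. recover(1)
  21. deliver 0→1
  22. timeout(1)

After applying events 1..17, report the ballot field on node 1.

5

1. timeout(2):  <2:cand b5 ->
2. deliver 2→0:  <0:foll b5 ->
3. deliver 0→2:  <2:lead b5 ->
4. timeout(2):  <2:cand b8 ->
5. deliver 2→0:  <0:foll b8 ->
6. deliver 0→2:  <2:lead b8 ->
7. deliver 2→1:  <1:foll b5 ->
8. deliver 1→2:  nop
9. crash(1):  <1:✗foll b5 ->
10. timeout(1):  nop
11. propose(2,'y'):  nop
12. deliver 2→1:  nop
13. deliver 1→2:  nop
14. deliver 2→0:  <0:foll b8 y>
15. deliver 0→2:  <2:lead b8 y>
16. propose(2,'r'):  nop
17. deliver 2→1:  nop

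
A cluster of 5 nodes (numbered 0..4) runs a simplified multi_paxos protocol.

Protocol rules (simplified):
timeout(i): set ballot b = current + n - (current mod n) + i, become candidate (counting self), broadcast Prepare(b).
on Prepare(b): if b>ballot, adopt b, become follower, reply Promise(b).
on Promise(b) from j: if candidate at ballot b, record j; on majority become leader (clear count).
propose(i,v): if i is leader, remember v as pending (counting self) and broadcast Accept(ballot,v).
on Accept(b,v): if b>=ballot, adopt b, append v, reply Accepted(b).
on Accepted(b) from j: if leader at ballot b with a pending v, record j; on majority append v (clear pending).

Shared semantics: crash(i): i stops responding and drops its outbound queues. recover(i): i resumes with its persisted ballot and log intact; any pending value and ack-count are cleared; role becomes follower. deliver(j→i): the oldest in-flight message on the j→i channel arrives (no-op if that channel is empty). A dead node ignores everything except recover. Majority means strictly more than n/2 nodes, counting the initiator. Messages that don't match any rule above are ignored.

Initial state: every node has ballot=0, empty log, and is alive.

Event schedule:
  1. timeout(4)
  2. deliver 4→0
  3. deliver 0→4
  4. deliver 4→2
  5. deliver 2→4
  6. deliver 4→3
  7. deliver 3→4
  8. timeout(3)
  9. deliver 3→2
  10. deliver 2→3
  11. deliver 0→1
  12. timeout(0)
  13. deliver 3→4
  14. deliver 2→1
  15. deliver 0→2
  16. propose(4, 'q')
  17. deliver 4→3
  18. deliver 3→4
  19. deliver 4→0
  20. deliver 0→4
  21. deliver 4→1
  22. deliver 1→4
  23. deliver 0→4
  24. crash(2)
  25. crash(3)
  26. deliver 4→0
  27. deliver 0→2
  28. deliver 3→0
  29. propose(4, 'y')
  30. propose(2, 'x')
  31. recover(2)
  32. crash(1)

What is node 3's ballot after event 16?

1. timeout(4):  <4:cand b9 ->
2. deliver 4→0:  <0:foll b9 ->
3. deliver 0→4:  nop
4. deliver 4→2:  <2:foll b9 ->
5. deliver 2→4:  <4:lead b9 ->
6. deliver 4→3:  <3:foll b9 ->
7. deliver 3→4:  nop
8. timeout(3):  <3:cand b13 ->
9. deliver 3→2:  <2:foll b13 ->
10. deliver 2→3:  nop
11. deliver 0→1:  nop
12. timeout(0):  <0:cand b10 ->
13. deliver 3→4:  <4:foll b13 ->
14. deliver 2→1:  nop
15. deliver 0→2:  nop
16. propose(4,'q'):  nop

13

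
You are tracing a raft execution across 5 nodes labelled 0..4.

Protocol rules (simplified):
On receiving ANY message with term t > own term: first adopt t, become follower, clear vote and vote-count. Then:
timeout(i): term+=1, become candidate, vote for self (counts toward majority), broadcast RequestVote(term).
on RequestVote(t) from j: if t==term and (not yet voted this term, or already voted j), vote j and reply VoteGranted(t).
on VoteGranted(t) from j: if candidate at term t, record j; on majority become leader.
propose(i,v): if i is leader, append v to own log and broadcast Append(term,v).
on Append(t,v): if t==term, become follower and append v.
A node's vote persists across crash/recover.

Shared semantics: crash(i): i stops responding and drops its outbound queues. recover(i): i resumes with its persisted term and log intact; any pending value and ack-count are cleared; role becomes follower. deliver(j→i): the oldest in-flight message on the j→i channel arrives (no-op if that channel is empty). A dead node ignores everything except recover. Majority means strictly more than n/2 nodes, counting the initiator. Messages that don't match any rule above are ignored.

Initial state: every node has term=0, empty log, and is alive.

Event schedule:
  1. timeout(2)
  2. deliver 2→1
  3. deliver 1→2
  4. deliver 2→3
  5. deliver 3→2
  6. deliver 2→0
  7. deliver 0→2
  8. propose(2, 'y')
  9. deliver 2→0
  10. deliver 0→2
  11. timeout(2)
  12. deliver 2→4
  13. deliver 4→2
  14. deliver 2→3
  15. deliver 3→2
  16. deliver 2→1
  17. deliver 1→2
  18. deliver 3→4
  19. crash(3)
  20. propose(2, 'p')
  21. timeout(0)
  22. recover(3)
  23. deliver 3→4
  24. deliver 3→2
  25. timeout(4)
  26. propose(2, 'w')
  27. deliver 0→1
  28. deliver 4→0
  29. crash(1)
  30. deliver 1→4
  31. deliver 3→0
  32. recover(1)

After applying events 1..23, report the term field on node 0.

2

step 1 timeout(2): 2={cand,t=1,log=-}
step 2 deliver 2→1: 1={foll,t=1,log=-}
step 3 deliver 1→2: —
step 4 deliver 2→3: 3={foll,t=1,log=-}
step 5 deliver 3→2: 2={lead,t=1,log=-}
step 6 deliver 2→0: 0={foll,t=1,log=-}
step 7 deliver 0→2: —
step 8 propose(2,'y'): 2={lead,t=1,log=y}
step 9 deliver 2→0: 0={foll,t=1,log=y}
step 10 deliver 0→2: —
step 11 timeout(2): 2={cand,t=2,log=y}
step 12 deliver 2→4: 4={foll,t=1,log=-}
step 13 deliver 4→2: —
step 14 deliver 2→3: 3={foll,t=1,log=y}
step 15 deliver 3→2: —
step 16 deliver 2→1: 1={foll,t=1,log=y}
step 17 deliver 1→2: —
step 18 deliver 3→4: —
step 19 crash(3): 3={✗foll,t=1,log=y}
step 20 propose(2,'p'): —
step 21 timeout(0): 0={cand,t=2,log=y}
step 22 recover(3): 3={foll,t=1,log=y}
step 23 deliver 3→4: —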